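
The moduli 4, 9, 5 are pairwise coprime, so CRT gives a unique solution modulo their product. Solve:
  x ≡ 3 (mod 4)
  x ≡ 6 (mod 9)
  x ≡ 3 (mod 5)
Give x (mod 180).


Moduli 4, 9, 5 are pairwise coprime; by CRT there is a unique solution modulo M = 4 · 9 · 5 = 180.
Solve pairwise, accumulating the modulus:
  Start with x ≡ 3 (mod 4).
  Combine with x ≡ 6 (mod 9): since gcd(4, 9) = 1, we get a unique residue mod 36.
    Write x = 3 + 4·t and substitute into x ≡ 6 (mod 9): 4·t ≡ 6 − 3 = 3 (mod 9).
    The inverse of 4 mod 9 is 7 (since 4·7 = 28 = 3·9 + 1), so t ≡ 7·3 = 21 ≡ 3 (mod 9).
    Then x = 3 + 4·3 = 15, valid modulo lcm(4, 9) = 36: x ≡ 15 (mod 36).
  Combine with x ≡ 3 (mod 5): since gcd(36, 5) = 1, we get a unique residue mod 180.
    Write x = 15 + 36·t and substitute into x ≡ 3 (mod 5): 36·t ≡ 3 − 15 = -12 (mod 5).
    Reduce coefficients mod 5: 1·t ≡ 3 (mod 5).
    So t ≡ 3 (mod 5).
    Then x = 15 + 36·3 = 123, valid modulo lcm(36, 5) = 180: x ≡ 123 (mod 180).
Verify: 123 mod 4 = 3 ✓, 123 mod 9 = 6 ✓, 123 mod 5 = 3 ✓.

x ≡ 123 (mod 180).


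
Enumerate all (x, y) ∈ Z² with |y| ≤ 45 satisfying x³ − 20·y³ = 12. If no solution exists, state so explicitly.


The equation is x³ - 20y³ = 12. For fixed y, x³ = 20·y³ + 12, so a solution requires the RHS to be a perfect cube.
Strategy: iterate y from -45 to 45, compute RHS = 20·y³ + 12, and check whether it is a (positive or negative) perfect cube.
Check small values of y:
  y = 0: RHS = 12 is not a perfect cube.
  y = 1: RHS = 32 is not a perfect cube.
  y = -1: RHS = -8 = (-2)³ ⇒ x = -2 works.
  y = 2: RHS = 172 is not a perfect cube.
  y = -2: RHS = -148 is not a perfect cube.
  y = 3: RHS = 552 is not a perfect cube.
  y = -3: RHS = -528 is not a perfect cube.
Continuing the search up to |y| = 45 finds no further solutions beyond those listed.
Collected solutions: (-2, -1).

Solutions (with |y| ≤ 45): (-2, -1).


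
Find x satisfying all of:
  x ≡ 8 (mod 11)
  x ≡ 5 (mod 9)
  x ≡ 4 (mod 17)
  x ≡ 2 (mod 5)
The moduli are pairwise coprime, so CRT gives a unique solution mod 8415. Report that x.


Product of moduli M = 11 · 9 · 17 · 5 = 8415.
Merge one congruence at a time:
  Start: x ≡ 8 (mod 11).
  Combine with x ≡ 5 (mod 9); new modulus lcm = 99.
    Write x = 8 + 11·t and substitute into x ≡ 5 (mod 9): 11·t ≡ 5 − 8 = -3 (mod 9).
    Reduce coefficients mod 9: 2·t ≡ 6 (mod 9).
    The inverse of 2 mod 9 is 5 (since 2·5 = 10 = 1·9 + 1), so t ≡ 5·6 = 30 ≡ 3 (mod 9).
    Then x = 8 + 11·3 = 41, valid modulo lcm(11, 9) = 99: x ≡ 41 (mod 99).
  Combine with x ≡ 4 (mod 17); new modulus lcm = 1683.
    Write x = 41 + 99·t and substitute into x ≡ 4 (mod 17): 99·t ≡ 4 − 41 = -37 (mod 17).
    Reduce coefficients mod 17: 14·t ≡ 14 (mod 17).
    The inverse of 14 mod 17 is 11 (since 14·11 = 154 = 9·17 + 1), so t ≡ 11·14 = 154 ≡ 1 (mod 17).
    Then x = 41 + 99·1 = 140, valid modulo lcm(99, 17) = 1683: x ≡ 140 (mod 1683).
  Combine with x ≡ 2 (mod 5); new modulus lcm = 8415.
    Write x = 140 + 1683·t and substitute into x ≡ 2 (mod 5): 1683·t ≡ 2 − 140 = -138 (mod 5).
    Reduce coefficients mod 5: 3·t ≡ 2 (mod 5).
    The inverse of 3 mod 5 is 2 (since 3·2 = 6 = 1·5 + 1), so t ≡ 2·2 = 4 ≡ 4 (mod 5).
    Then x = 140 + 1683·4 = 6872, valid modulo lcm(1683, 5) = 8415: x ≡ 6872 (mod 8415).
Verify against each original: 6872 mod 11 = 8, 6872 mod 9 = 5, 6872 mod 17 = 4, 6872 mod 5 = 2.

x ≡ 6872 (mod 8415).


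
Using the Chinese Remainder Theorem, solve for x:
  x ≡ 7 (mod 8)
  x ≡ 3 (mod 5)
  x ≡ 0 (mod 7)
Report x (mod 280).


Moduli 8, 5, 7 are pairwise coprime; by CRT there is a unique solution modulo M = 8 · 5 · 7 = 280.
Solve pairwise, accumulating the modulus:
  Start with x ≡ 7 (mod 8).
  Combine with x ≡ 3 (mod 5): since gcd(8, 5) = 1, we get a unique residue mod 40.
    Write x = 7 + 8·t and substitute into x ≡ 3 (mod 5): 8·t ≡ 3 − 7 = -4 (mod 5).
    Reduce coefficients mod 5: 3·t ≡ 1 (mod 5).
    The inverse of 3 mod 5 is 2 (since 3·2 = 6 = 1·5 + 1), so t ≡ 2·1 = 2 ≡ 2 (mod 5).
    Then x = 7 + 8·2 = 23, valid modulo lcm(8, 5) = 40: x ≡ 23 (mod 40).
  Combine with x ≡ 0 (mod 7): since gcd(40, 7) = 1, we get a unique residue mod 280.
    Write x = 23 + 40·t and substitute into x ≡ 0 (mod 7): 40·t ≡ 0 − 23 = -23 (mod 7).
    Reduce coefficients mod 7: 5·t ≡ 5 (mod 7).
    The inverse of 5 mod 7 is 3 (since 5·3 = 15 = 2·7 + 1), so t ≡ 3·5 = 15 ≡ 1 (mod 7).
    Then x = 23 + 40·1 = 63, valid modulo lcm(40, 7) = 280: x ≡ 63 (mod 280).
Verify: 63 mod 8 = 7 ✓, 63 mod 5 = 3 ✓, 63 mod 7 = 0 ✓.

x ≡ 63 (mod 280).


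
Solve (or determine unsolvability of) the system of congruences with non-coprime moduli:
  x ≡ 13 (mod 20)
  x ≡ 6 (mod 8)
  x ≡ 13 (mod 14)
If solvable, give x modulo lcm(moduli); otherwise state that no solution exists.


Moduli 20, 8, 14 are not pairwise coprime, so CRT works modulo lcm(m_i) when all pairwise compatibility conditions hold.
Pairwise compatibility: gcd(m_i, m_j) must divide a_i - a_j for every pair.
Merge one congruence at a time:
  Start: x ≡ 13 (mod 20).
  Combine with x ≡ 6 (mod 8): gcd(20, 8) = 4, and 6 - 13 = -7 is NOT divisible by 4.
    ⇒ system is inconsistent (no integer solution).

No solution (the system is inconsistent).


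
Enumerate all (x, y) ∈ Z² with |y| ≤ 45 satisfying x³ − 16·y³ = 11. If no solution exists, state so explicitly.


The equation is x³ - 16y³ = 11. For fixed y, x³ = 16·y³ + 11, so a solution requires the RHS to be a perfect cube.
Strategy: iterate y from -45 to 45, compute RHS = 16·y³ + 11, and check whether it is a (positive or negative) perfect cube.
Check small values of y:
  y = 0: RHS = 11 is not a perfect cube.
  y = 1: RHS = 27 = (3)³ ⇒ x = 3 works.
  y = -1: RHS = -5 is not a perfect cube.
  y = 2: RHS = 139 is not a perfect cube.
  y = -2: RHS = -117 is not a perfect cube.
  y = 3: RHS = 443 is not a perfect cube.
  y = -3: RHS = -421 is not a perfect cube.
Continuing the search up to |y| = 45 finds no further solutions beyond those listed.
Collected solutions: (3, 1).

Solutions (with |y| ≤ 45): (3, 1).


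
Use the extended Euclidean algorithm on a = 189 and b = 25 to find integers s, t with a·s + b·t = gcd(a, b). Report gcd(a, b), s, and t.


Euclidean algorithm on (189, 25) — divide until remainder is 0:
  189 = 7 · 25 + 14
  25 = 1 · 14 + 11
  14 = 1 · 11 + 3
  11 = 3 · 3 + 2
  3 = 1 · 2 + 1
  2 = 2 · 1 + 0
gcd(189, 25) = 1.
Track Bezout coefficients alongside the remainders: start with r₀ = 189 = a·1 + b·0 (s = 1, t = 0) and r₁ = 25 = a·0 + b·1 (s = 0, t = 1); each new remainder r_{k+1} = r_{k-1} − q_k·r_k inherits s_{k+1} = s_{k-1} − q_k·s_k, t_{k+1} = t_{k-1} − q_k·t_k, so r_k = a·s_k + b·t_k at every step:
  q = 7: r = 14, s = 1 − 7·0 = 1, t = 0 − 7·1 = -7  (check: 189·1 + 25·(-7) = 14)
  q = 1: r = 11, s = 0 − 1·1 = -1, t = 1 − 1·(-7) = 8  (check: 189·(-1) + 25·8 = 11)
  q = 1: r = 3, s = 1 − 1·(-1) = 2, t = -7 − 1·8 = -15  (check: 189·2 + 25·(-15) = 3)
  q = 3: r = 2, s = -1 − 3·2 = -7, t = 8 − 3·(-15) = 53  (check: 189·(-7) + 25·53 = 2)
  q = 1: r = 1, s = 2 − 1·(-7) = 9, t = -15 − 1·53 = -68  (check: 189·9 + 25·(-68) = 1)
The row with r = 1 (the gcd) gives the Bezout coefficients s = 9, t = -68.
Result: 189 · (9) + 25 · (-68) = 1.

gcd(189, 25) = 1; s = 9, t = -68 (check: 189·9 + 25·(-68) = 1).


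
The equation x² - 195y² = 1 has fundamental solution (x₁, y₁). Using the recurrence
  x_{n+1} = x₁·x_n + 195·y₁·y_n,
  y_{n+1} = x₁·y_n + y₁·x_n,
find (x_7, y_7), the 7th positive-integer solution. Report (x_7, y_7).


Step 1: Find the fundamental solution (x₁, y₁) of x² - 195y² = 1.
  Expand √195 as a continued fraction. a₀ = ⌊√195⌋ = 13; iterate m_{k+1} = d_k·a_k − m_k, d_{k+1} = (195 − m_{k+1}²)/d_k, a_{k+1} = ⌊(a₀ + m_{k+1})/d_{k+1}⌋ (starting m₀ = 0, d₀ = 1), with convergents p_k = a_k·p_{k-1} + p_{k-2}, q_k = a_k·q_{k-1} + q_{k-2} (p₋₁ = 1, q₋₁ = 0):
  k = 0: a₀ = 13; p₀/q₀ = 13/1; p₀² − 195·q₀² = 169 − 195 = -26.
  k = 1: m = 13, d = 26, a = ⌊(13 + 13)/26⌋ = 1; p/q = (1·13 + 1)/(1·1 + 0) = 14/1; p² − 195·q² = 196 − 195 = 1.
  The first convergent with p² − 195·q² = 1 gives the fundamental solution (x₁, y₁) = (14, 1).
Step 2: Apply the recurrence (x_{n+1}, y_{n+1}) = (x₁x_n + 195y₁y_n, x₁y_n + y₁x_n) repeatedly.
  From (x_1, y_1) = (14, 1): x_2 = 14·14 + 195·1·1 = 391; y_2 = 14·1 + 1·14 = 28.
  From (x_2, y_2) = (391, 28): x_3 = 14·391 + 195·1·28 = 10934; y_3 = 14·28 + 1·391 = 783.
  From (x_3, y_3) = (10934, 783): x_4 = 14·10934 + 195·1·783 = 305761; y_4 = 14·783 + 1·10934 = 21896.
  From (x_4, y_4) = (305761, 21896): x_5 = 14·305761 + 195·1·21896 = 8550374; y_5 = 14·21896 + 1·305761 = 612305.
  From (x_5, y_5) = (8550374, 612305): x_6 = 14·8550374 + 195·1·612305 = 239104711; y_6 = 14·612305 + 1·8550374 = 17122644.
  From (x_6, y_6) = (239104711, 17122644): x_7 = 14·239104711 + 195·1·17122644 = 6686381534; y_7 = 14·17122644 + 1·239104711 = 478821727.
Step 3: Verify x_7² - 195·y_7² = 44707698018216193156 - 44707698018216193155 = 1 (should be 1). ✓

(x_1, y_1) = (14, 1); (x_7, y_7) = (6686381534, 478821727).


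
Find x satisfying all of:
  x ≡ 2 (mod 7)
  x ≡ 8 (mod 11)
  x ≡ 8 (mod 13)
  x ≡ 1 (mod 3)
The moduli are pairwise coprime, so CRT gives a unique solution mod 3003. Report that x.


Product of moduli M = 7 · 11 · 13 · 3 = 3003.
Merge one congruence at a time:
  Start: x ≡ 2 (mod 7).
  Combine with x ≡ 8 (mod 11); new modulus lcm = 77.
    Write x = 2 + 7·t and substitute into x ≡ 8 (mod 11): 7·t ≡ 8 − 2 = 6 (mod 11).
    The inverse of 7 mod 11 is 8 (since 7·8 = 56 = 5·11 + 1), so t ≡ 8·6 = 48 ≡ 4 (mod 11).
    Then x = 2 + 7·4 = 30, valid modulo lcm(7, 11) = 77: x ≡ 30 (mod 77).
  Combine with x ≡ 8 (mod 13); new modulus lcm = 1001.
    Write x = 30 + 77·t and substitute into x ≡ 8 (mod 13): 77·t ≡ 8 − 30 = -22 (mod 13).
    Reduce coefficients mod 13: 12·t ≡ 4 (mod 13).
    The inverse of 12 mod 13 is 12 (since 12·12 = 144 = 11·13 + 1), so t ≡ 12·4 = 48 ≡ 9 (mod 13).
    Then x = 30 + 77·9 = 723, valid modulo lcm(77, 13) = 1001: x ≡ 723 (mod 1001).
  Combine with x ≡ 1 (mod 3); new modulus lcm = 3003.
    Write x = 723 + 1001·t and substitute into x ≡ 1 (mod 3): 1001·t ≡ 1 − 723 = -722 (mod 3).
    Reduce coefficients mod 3: 2·t ≡ 1 (mod 3).
    The inverse of 2 mod 3 is 2 (since 2·2 = 4 = 1·3 + 1), so t ≡ 2·1 = 2 ≡ 2 (mod 3).
    Then x = 723 + 1001·2 = 2725, valid modulo lcm(1001, 3) = 3003: x ≡ 2725 (mod 3003).
Verify against each original: 2725 mod 7 = 2, 2725 mod 11 = 8, 2725 mod 13 = 8, 2725 mod 3 = 1.

x ≡ 2725 (mod 3003).


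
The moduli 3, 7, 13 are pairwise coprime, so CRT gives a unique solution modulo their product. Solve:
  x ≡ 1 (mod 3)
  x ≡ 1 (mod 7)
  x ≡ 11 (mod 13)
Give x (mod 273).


Moduli 3, 7, 13 are pairwise coprime; by CRT there is a unique solution modulo M = 3 · 7 · 13 = 273.
Solve pairwise, accumulating the modulus:
  Start with x ≡ 1 (mod 3).
  Combine with x ≡ 1 (mod 7): since gcd(3, 7) = 1, we get a unique residue mod 21.
    Write x = 1 + 3·t and substitute into x ≡ 1 (mod 7): 3·t ≡ 1 − 1 = 0 (mod 7).
    The inverse of 3 mod 7 is 5 (since 3·5 = 15 = 2·7 + 1), so t ≡ 5·0 = 0 ≡ 0 (mod 7).
    Then x = 1 + 3·0 = 1, valid modulo lcm(3, 7) = 21: x ≡ 1 (mod 21).
  Combine with x ≡ 11 (mod 13): since gcd(21, 13) = 1, we get a unique residue mod 273.
    Write x = 1 + 21·t and substitute into x ≡ 11 (mod 13): 21·t ≡ 11 − 1 = 10 (mod 13).
    Reduce coefficients mod 13: 8·t ≡ 10 (mod 13).
    The inverse of 8 mod 13 is 5 (since 8·5 = 40 = 3·13 + 1), so t ≡ 5·10 = 50 ≡ 11 (mod 13).
    Then x = 1 + 21·11 = 232, valid modulo lcm(21, 13) = 273: x ≡ 232 (mod 273).
Verify: 232 mod 3 = 1 ✓, 232 mod 7 = 1 ✓, 232 mod 13 = 11 ✓.

x ≡ 232 (mod 273).


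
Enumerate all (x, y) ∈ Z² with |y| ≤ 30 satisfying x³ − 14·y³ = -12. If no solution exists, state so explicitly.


The equation is x³ - 14y³ = -12. For fixed y, x³ = 14·y³ − 12, so a solution requires the RHS to be a perfect cube.
Strategy: iterate y from -30 to 30, compute RHS = 14·y³ − 12, and check whether it is a (positive or negative) perfect cube.
Check small values of y:
  y = 0: RHS = -12 is not a perfect cube.
  y = 1: RHS = 2 is not a perfect cube.
  y = -1: RHS = -26 is not a perfect cube.
  y = 2: RHS = 100 is not a perfect cube.
  y = -2: RHS = -124 is not a perfect cube.
  y = 3: RHS = 366 is not a perfect cube.
  y = -3: RHS = -390 is not a perfect cube.
Continuing the search up to |y| = 30 finds no solutions either.
No (x, y) in the scanned range satisfies the equation.

No integer solutions with |y| ≤ 30.


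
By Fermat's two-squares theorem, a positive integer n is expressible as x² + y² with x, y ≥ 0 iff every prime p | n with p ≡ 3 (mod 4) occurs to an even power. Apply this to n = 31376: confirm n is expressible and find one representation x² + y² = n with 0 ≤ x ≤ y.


Step 1: Factor n = 31376 = 2^4 · 37 · 53.
Step 2: Check the mod-4 condition on each prime factor: 2 = 2 (special); 37 ≡ 1 (mod 4), exponent 1; 53 ≡ 1 (mod 4), exponent 1.
All primes ≡ 3 (mod 4) appear to even exponent (or don't appear), so by the two-squares theorem n IS expressible as a sum of two squares.
Step 3: Build a representation. Group n = k² · m with k = 4 and m = 37 · 53 = 1961 (a product of primes ≡ 1 (mod 4)); a representation of m scales to one of n via (k·x)² + (k·y)² = k²(x² + y²). Each prime p ≡ 1 (mod 4) is itself a sum of two squares; find a² by testing p − a² for a perfect square:
  37: 37 − 1² = 36 = 6² ⇒ 37 = 1² + 6².
  53: 53 − 1² = 52, 53 − 2² = 49 = 7² ⇒ 53 = 2² + 7².
  Combine using the Brahmagupta–Fibonacci identity (a² + b²)(c² + d²) = (ac − bd)² + (ad + bc)² = (ac + bd)² + (ad − bc)²:
  37 · 53 = 1961: from (1² + 6²)(2² + 7²), take (1·2 − 6·7, 1·7 + 6·2) = (2 − 42, 7 + 12) = (-40, 19); dropping signs (only squares matter) gives (40, 19); check 40² + 19² = 1600 + 361 = 1961 ✓.
  Scale by k = 4: (4·40, 4·19) = (160, 76).
Step 4: Order so x ≤ y and verify: 76² + 160² = 5776 + 25600 = 31376 = n. ✓

n = 31376 = 76² + 160² (one valid representation with x ≤ y).


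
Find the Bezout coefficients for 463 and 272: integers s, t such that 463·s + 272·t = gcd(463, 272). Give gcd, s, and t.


Euclidean algorithm on (463, 272) — divide until remainder is 0:
  463 = 1 · 272 + 191
  272 = 1 · 191 + 81
  191 = 2 · 81 + 29
  81 = 2 · 29 + 23
  29 = 1 · 23 + 6
  23 = 3 · 6 + 5
  6 = 1 · 5 + 1
  5 = 5 · 1 + 0
gcd(463, 272) = 1.
Track Bezout coefficients alongside the remainders: start with r₀ = 463 = a·1 + b·0 (s = 1, t = 0) and r₁ = 272 = a·0 + b·1 (s = 0, t = 1); each new remainder r_{k+1} = r_{k-1} − q_k·r_k inherits s_{k+1} = s_{k-1} − q_k·s_k, t_{k+1} = t_{k-1} − q_k·t_k, so r_k = a·s_k + b·t_k at every step:
  q = 1: r = 191, s = 1 − 1·0 = 1, t = 0 − 1·1 = -1  (check: 463·1 + 272·(-1) = 191)
  q = 1: r = 81, s = 0 − 1·1 = -1, t = 1 − 1·(-1) = 2  (check: 463·(-1) + 272·2 = 81)
  q = 2: r = 29, s = 1 − 2·(-1) = 3, t = -1 − 2·2 = -5  (check: 463·3 + 272·(-5) = 29)
  q = 2: r = 23, s = -1 − 2·3 = -7, t = 2 − 2·(-5) = 12  (check: 463·(-7) + 272·12 = 23)
  q = 1: r = 6, s = 3 − 1·(-7) = 10, t = -5 − 1·12 = -17  (check: 463·10 + 272·(-17) = 6)
  q = 3: r = 5, s = -7 − 3·10 = -37, t = 12 − 3·(-17) = 63  (check: 463·(-37) + 272·63 = 5)
  q = 1: r = 1, s = 10 − 1·(-37) = 47, t = -17 − 1·63 = -80  (check: 463·47 + 272·(-80) = 1)
The row with r = 1 (the gcd) gives the Bezout coefficients s = 47, t = -80.
Result: 463 · (47) + 272 · (-80) = 1.

gcd(463, 272) = 1; s = 47, t = -80 (check: 463·47 + 272·(-80) = 1).


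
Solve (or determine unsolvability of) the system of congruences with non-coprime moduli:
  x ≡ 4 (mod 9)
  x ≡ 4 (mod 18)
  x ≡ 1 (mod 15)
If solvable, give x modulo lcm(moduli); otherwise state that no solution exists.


Moduli 9, 18, 15 are not pairwise coprime, so CRT works modulo lcm(m_i) when all pairwise compatibility conditions hold.
Pairwise compatibility: gcd(m_i, m_j) must divide a_i - a_j for every pair.
Merge one congruence at a time:
  Start: x ≡ 4 (mod 9).
  Combine with x ≡ 4 (mod 18): gcd(9, 18) = 9; 4 - 4 = 0, which IS divisible by 9, so compatible.
    Write x = 4 + 9·t and substitute into x ≡ 4 (mod 18): 9·t ≡ 4 − 4 = 0 (mod 18).
    Divide the congruence (and modulus) by g = 9: 1·t ≡ 0 (mod 2).
    So t ≡ 0 (mod 2).
    Then x = 4 + 9·0 = 4, valid modulo lcm(9, 18) = 18: x ≡ 4 (mod 18).
  Combine with x ≡ 1 (mod 15): gcd(18, 15) = 3; 1 - 4 = -3, which IS divisible by 3, so compatible.
    Write x = 4 + 18·t and substitute into x ≡ 1 (mod 15): 18·t ≡ 1 − 4 = -3 (mod 15).
    Divide the congruence (and modulus) by g = 3: 6·t ≡ -1 (mod 5).
    Reduce coefficients mod 5: 1·t ≡ 4 (mod 5).
    So t ≡ 4 (mod 5).
    Then x = 4 + 18·4 = 76, valid modulo lcm(18, 15) = 90: x ≡ 76 (mod 90).
Verify: 76 mod 9 = 4, 76 mod 18 = 4, 76 mod 15 = 1.

x ≡ 76 (mod 90).


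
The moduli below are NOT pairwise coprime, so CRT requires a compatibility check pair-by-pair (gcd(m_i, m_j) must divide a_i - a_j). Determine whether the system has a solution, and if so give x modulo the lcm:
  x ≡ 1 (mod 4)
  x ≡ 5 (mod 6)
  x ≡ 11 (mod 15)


Moduli 4, 6, 15 are not pairwise coprime, so CRT works modulo lcm(m_i) when all pairwise compatibility conditions hold.
Pairwise compatibility: gcd(m_i, m_j) must divide a_i - a_j for every pair.
Merge one congruence at a time:
  Start: x ≡ 1 (mod 4).
  Combine with x ≡ 5 (mod 6): gcd(4, 6) = 2; 5 - 1 = 4, which IS divisible by 2, so compatible.
    Write x = 1 + 4·t and substitute into x ≡ 5 (mod 6): 4·t ≡ 5 − 1 = 4 (mod 6).
    Divide the congruence (and modulus) by g = 2: 2·t ≡ 2 (mod 3).
    The inverse of 2 mod 3 is 2 (since 2·2 = 4 = 1·3 + 1), so t ≡ 2·2 = 4 ≡ 1 (mod 3).
    Then x = 1 + 4·1 = 5, valid modulo lcm(4, 6) = 12: x ≡ 5 (mod 12).
  Combine with x ≡ 11 (mod 15): gcd(12, 15) = 3; 11 - 5 = 6, which IS divisible by 3, so compatible.
    Write x = 5 + 12·t and substitute into x ≡ 11 (mod 15): 12·t ≡ 11 − 5 = 6 (mod 15).
    Divide the congruence (and modulus) by g = 3: 4·t ≡ 2 (mod 5).
    The inverse of 4 mod 5 is 4 (since 4·4 = 16 = 3·5 + 1), so t ≡ 4·2 = 8 ≡ 3 (mod 5).
    Then x = 5 + 12·3 = 41, valid modulo lcm(12, 15) = 60: x ≡ 41 (mod 60).
Verify: 41 mod 4 = 1, 41 mod 6 = 5, 41 mod 15 = 11.

x ≡ 41 (mod 60).


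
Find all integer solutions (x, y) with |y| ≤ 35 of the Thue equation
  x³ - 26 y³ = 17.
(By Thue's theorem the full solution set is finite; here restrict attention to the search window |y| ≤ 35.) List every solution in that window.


The equation is x³ - 26y³ = 17. For fixed y, x³ = 26·y³ + 17, so a solution requires the RHS to be a perfect cube.
Strategy: iterate y from -35 to 35, compute RHS = 26·y³ + 17, and check whether it is a (positive or negative) perfect cube.
Check small values of y:
  y = 0: RHS = 17 is not a perfect cube.
  y = 1: RHS = 43 is not a perfect cube.
  y = -1: RHS = -9 is not a perfect cube.
  y = 2: RHS = 225 is not a perfect cube.
  y = -2: RHS = -191 is not a perfect cube.
  y = 3: RHS = 719 is not a perfect cube.
  y = -3: RHS = -685 is not a perfect cube.
Continuing the search up to |y| = 35 finds no solutions either.
No (x, y) in the scanned range satisfies the equation.

No integer solutions with |y| ≤ 35.


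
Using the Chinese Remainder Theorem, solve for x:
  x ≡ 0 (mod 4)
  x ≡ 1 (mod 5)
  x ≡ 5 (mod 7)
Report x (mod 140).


Moduli 4, 5, 7 are pairwise coprime; by CRT there is a unique solution modulo M = 4 · 5 · 7 = 140.
Solve pairwise, accumulating the modulus:
  Start with x ≡ 0 (mod 4).
  Combine with x ≡ 1 (mod 5): since gcd(4, 5) = 1, we get a unique residue mod 20.
    Write x = 0 + 4·t and substitute into x ≡ 1 (mod 5): 4·t ≡ 1 − 0 = 1 (mod 5).
    The inverse of 4 mod 5 is 4 (since 4·4 = 16 = 3·5 + 1), so t ≡ 4·1 = 4 ≡ 4 (mod 5).
    Then x = 0 + 4·4 = 16, valid modulo lcm(4, 5) = 20: x ≡ 16 (mod 20).
  Combine with x ≡ 5 (mod 7): since gcd(20, 7) = 1, we get a unique residue mod 140.
    Write x = 16 + 20·t and substitute into x ≡ 5 (mod 7): 20·t ≡ 5 − 16 = -11 (mod 7).
    Reduce coefficients mod 7: 6·t ≡ 3 (mod 7).
    The inverse of 6 mod 7 is 6 (since 6·6 = 36 = 5·7 + 1), so t ≡ 6·3 = 18 ≡ 4 (mod 7).
    Then x = 16 + 20·4 = 96, valid modulo lcm(20, 7) = 140: x ≡ 96 (mod 140).
Verify: 96 mod 4 = 0 ✓, 96 mod 5 = 1 ✓, 96 mod 7 = 5 ✓.

x ≡ 96 (mod 140).


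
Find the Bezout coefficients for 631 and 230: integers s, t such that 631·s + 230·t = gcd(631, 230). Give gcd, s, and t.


Euclidean algorithm on (631, 230) — divide until remainder is 0:
  631 = 2 · 230 + 171
  230 = 1 · 171 + 59
  171 = 2 · 59 + 53
  59 = 1 · 53 + 6
  53 = 8 · 6 + 5
  6 = 1 · 5 + 1
  5 = 5 · 1 + 0
gcd(631, 230) = 1.
Track Bezout coefficients alongside the remainders: start with r₀ = 631 = a·1 + b·0 (s = 1, t = 0) and r₁ = 230 = a·0 + b·1 (s = 0, t = 1); each new remainder r_{k+1} = r_{k-1} − q_k·r_k inherits s_{k+1} = s_{k-1} − q_k·s_k, t_{k+1} = t_{k-1} − q_k·t_k, so r_k = a·s_k + b·t_k at every step:
  q = 2: r = 171, s = 1 − 2·0 = 1, t = 0 − 2·1 = -2  (check: 631·1 + 230·(-2) = 171)
  q = 1: r = 59, s = 0 − 1·1 = -1, t = 1 − 1·(-2) = 3  (check: 631·(-1) + 230·3 = 59)
  q = 2: r = 53, s = 1 − 2·(-1) = 3, t = -2 − 2·3 = -8  (check: 631·3 + 230·(-8) = 53)
  q = 1: r = 6, s = -1 − 1·3 = -4, t = 3 − 1·(-8) = 11  (check: 631·(-4) + 230·11 = 6)
  q = 8: r = 5, s = 3 − 8·(-4) = 35, t = -8 − 8·11 = -96  (check: 631·35 + 230·(-96) = 5)
  q = 1: r = 1, s = -4 − 1·35 = -39, t = 11 − 1·(-96) = 107  (check: 631·(-39) + 230·107 = 1)
The row with r = 1 (the gcd) gives the Bezout coefficients s = -39, t = 107.
Result: 631 · (-39) + 230 · (107) = 1.

gcd(631, 230) = 1; s = -39, t = 107 (check: 631·(-39) + 230·107 = 1).


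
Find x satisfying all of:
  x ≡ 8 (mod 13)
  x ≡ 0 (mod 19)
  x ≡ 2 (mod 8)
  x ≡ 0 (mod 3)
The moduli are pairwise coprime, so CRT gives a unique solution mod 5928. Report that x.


Product of moduli M = 13 · 19 · 8 · 3 = 5928.
Merge one congruence at a time:
  Start: x ≡ 8 (mod 13).
  Combine with x ≡ 0 (mod 19); new modulus lcm = 247.
    Write x = 8 + 13·t and substitute into x ≡ 0 (mod 19): 13·t ≡ 0 − 8 = -8 (mod 19).
    Reduce coefficients mod 19: 13·t ≡ 11 (mod 19).
    The inverse of 13 mod 19 is 3 (since 13·3 = 39 = 2·19 + 1), so t ≡ 3·11 = 33 ≡ 14 (mod 19).
    Then x = 8 + 13·14 = 190, valid modulo lcm(13, 19) = 247: x ≡ 190 (mod 247).
  Combine with x ≡ 2 (mod 8); new modulus lcm = 1976.
    Write x = 190 + 247·t and substitute into x ≡ 2 (mod 8): 247·t ≡ 2 − 190 = -188 (mod 8).
    Reduce coefficients mod 8: 7·t ≡ 4 (mod 8).
    The inverse of 7 mod 8 is 7 (since 7·7 = 49 = 6·8 + 1), so t ≡ 7·4 = 28 ≡ 4 (mod 8).
    Then x = 190 + 247·4 = 1178, valid modulo lcm(247, 8) = 1976: x ≡ 1178 (mod 1976).
  Combine with x ≡ 0 (mod 3); new modulus lcm = 5928.
    Write x = 1178 + 1976·t and substitute into x ≡ 0 (mod 3): 1976·t ≡ 0 − 1178 = -1178 (mod 3).
    Reduce coefficients mod 3: 2·t ≡ 1 (mod 3).
    The inverse of 2 mod 3 is 2 (since 2·2 = 4 = 1·3 + 1), so t ≡ 2·1 = 2 ≡ 2 (mod 3).
    Then x = 1178 + 1976·2 = 5130, valid modulo lcm(1976, 3) = 5928: x ≡ 5130 (mod 5928).
Verify against each original: 5130 mod 13 = 8, 5130 mod 19 = 0, 5130 mod 8 = 2, 5130 mod 3 = 0.

x ≡ 5130 (mod 5928).


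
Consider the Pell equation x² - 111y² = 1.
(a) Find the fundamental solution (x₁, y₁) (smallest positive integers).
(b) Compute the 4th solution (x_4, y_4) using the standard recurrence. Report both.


Step 1: Find the fundamental solution (x₁, y₁) of x² - 111y² = 1.
  Expand √111 as a continued fraction. a₀ = ⌊√111⌋ = 10; iterate m_{k+1} = d_k·a_k − m_k, d_{k+1} = (111 − m_{k+1}²)/d_k, a_{k+1} = ⌊(a₀ + m_{k+1})/d_{k+1}⌋ (starting m₀ = 0, d₀ = 1), with convergents p_k = a_k·p_{k-1} + p_{k-2}, q_k = a_k·q_{k-1} + q_{k-2} (p₋₁ = 1, q₋₁ = 0):
  k = 0: a₀ = 10; p₀/q₀ = 10/1; p₀² − 111·q₀² = 100 − 111 = -11.
  k = 1: m = 10, d = 11, a = ⌊(10 + 10)/11⌋ = 1; p/q = (1·10 + 1)/(1·1 + 0) = 11/1; p² − 111·q² = 121 − 111 = 10.
  k = 2: m = 1, d = 10, a = ⌊(10 + 1)/10⌋ = 1; p/q = (1·11 + 10)/(1·1 + 1) = 21/2; p² − 111·q² = 441 − 444 = -3.
  k = 3: m = 9, d = 3, a = ⌊(10 + 9)/3⌋ = 6; p/q = (6·21 + 11)/(6·2 + 1) = 137/13; p² − 111·q² = 18769 − 18759 = 10.
  k = 4: m = 9, d = 10, a = ⌊(10 + 9)/10⌋ = 1; p/q = (1·137 + 21)/(1·13 + 2) = 158/15; p² − 111·q² = 24964 − 24975 = -11.
  k = 5: m = 1, d = 11, a = ⌊(10 + 1)/11⌋ = 1; p/q = (1·158 + 137)/(1·15 + 13) = 295/28; p² − 111·q² = 87025 − 87024 = 1.
  The first convergent with p² − 111·q² = 1 gives the fundamental solution (x₁, y₁) = (295, 28).
Step 2: Apply the recurrence (x_{n+1}, y_{n+1}) = (x₁x_n + 111y₁y_n, x₁y_n + y₁x_n) repeatedly.
  From (x_1, y_1) = (295, 28): x_2 = 295·295 + 111·28·28 = 174049; y_2 = 295·28 + 28·295 = 16520.
  From (x_2, y_2) = (174049, 16520): x_3 = 295·174049 + 111·28·16520 = 102688615; y_3 = 295·16520 + 28·174049 = 9746772.
  From (x_3, y_3) = (102688615, 9746772): x_4 = 295·102688615 + 111·28·9746772 = 60586108801; y_4 = 295·9746772 + 28·102688615 = 5750578960.
Step 3: Verify x_4² - 111·y_4² = 3670676579646609657601 - 3670676579646609657600 = 1 (should be 1). ✓

(x_1, y_1) = (295, 28); (x_4, y_4) = (60586108801, 5750578960).


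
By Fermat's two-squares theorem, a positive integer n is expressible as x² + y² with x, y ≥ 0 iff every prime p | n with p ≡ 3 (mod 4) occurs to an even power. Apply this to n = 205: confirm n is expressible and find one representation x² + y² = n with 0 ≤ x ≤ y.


Step 1: Factor n = 205 = 5 · 41.
Step 2: Check the mod-4 condition on each prime factor: 5 ≡ 1 (mod 4), exponent 1; 41 ≡ 1 (mod 4), exponent 1.
All primes ≡ 3 (mod 4) appear to even exponent (or don't appear), so by the two-squares theorem n IS expressible as a sum of two squares.
Step 3: Build a representation. Here n = 5 · 41 is a product of primes ≡ 1 (mod 4). Each prime p ≡ 1 (mod 4) is itself a sum of two squares; find a² by testing p − a² for a perfect square:
  5: 5 − 1² = 4 = 2² ⇒ 5 = 1² + 2².
  41: 41 − 1² = 40, 41 − 2² = 37, 41 − 3² = 32, 41 − 4² = 25 = 5² ⇒ 41 = 4² + 5².
  Combine using the Brahmagupta–Fibonacci identity (a² + b²)(c² + d²) = (ac − bd)² + (ad + bc)² = (ac + bd)² + (ad − bc)²:
  5 · 41 = 205: from (1² + 2²)(4² + 5²), take (1·4 − 2·5, 1·5 + 2·4) = (4 − 10, 5 + 8) = (-6, 13); dropping signs (only squares matter) gives (6, 13); check 6² + 13² = 36 + 169 = 205 ✓.
Step 4: Order so x ≤ y and verify: 6² + 13² = 36 + 169 = 205 = n. ✓

n = 205 = 6² + 13² (one valid representation with x ≤ y).


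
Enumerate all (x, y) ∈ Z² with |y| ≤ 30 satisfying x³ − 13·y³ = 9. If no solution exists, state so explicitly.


The equation is x³ - 13y³ = 9. For fixed y, x³ = 13·y³ + 9, so a solution requires the RHS to be a perfect cube.
Strategy: iterate y from -30 to 30, compute RHS = 13·y³ + 9, and check whether it is a (positive or negative) perfect cube.
Check small values of y:
  y = 0: RHS = 9 is not a perfect cube.
  y = 1: RHS = 22 is not a perfect cube.
  y = -1: RHS = -4 is not a perfect cube.
  y = 2: RHS = 113 is not a perfect cube.
  y = -2: RHS = -95 is not a perfect cube.
  y = 3: RHS = 360 is not a perfect cube.
  y = -3: RHS = -342 is not a perfect cube.
Continuing the search up to |y| = 30 finds no solutions either.
No (x, y) in the scanned range satisfies the equation.

No integer solutions with |y| ≤ 30.


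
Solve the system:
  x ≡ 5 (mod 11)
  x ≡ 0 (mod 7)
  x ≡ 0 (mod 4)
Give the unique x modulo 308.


Moduli 11, 7, 4 are pairwise coprime; by CRT there is a unique solution modulo M = 11 · 7 · 4 = 308.
Solve pairwise, accumulating the modulus:
  Start with x ≡ 5 (mod 11).
  Combine with x ≡ 0 (mod 7): since gcd(11, 7) = 1, we get a unique residue mod 77.
    Write x = 5 + 11·t and substitute into x ≡ 0 (mod 7): 11·t ≡ 0 − 5 = -5 (mod 7).
    Reduce coefficients mod 7: 4·t ≡ 2 (mod 7).
    The inverse of 4 mod 7 is 2 (since 4·2 = 8 = 1·7 + 1), so t ≡ 2·2 = 4 ≡ 4 (mod 7).
    Then x = 5 + 11·4 = 49, valid modulo lcm(11, 7) = 77: x ≡ 49 (mod 77).
  Combine with x ≡ 0 (mod 4): since gcd(77, 4) = 1, we get a unique residue mod 308.
    Write x = 49 + 77·t and substitute into x ≡ 0 (mod 4): 77·t ≡ 0 − 49 = -49 (mod 4).
    Reduce coefficients mod 4: 1·t ≡ 3 (mod 4).
    So t ≡ 3 (mod 4).
    Then x = 49 + 77·3 = 280, valid modulo lcm(77, 4) = 308: x ≡ 280 (mod 308).
Verify: 280 mod 11 = 5 ✓, 280 mod 7 = 0 ✓, 280 mod 4 = 0 ✓.

x ≡ 280 (mod 308).


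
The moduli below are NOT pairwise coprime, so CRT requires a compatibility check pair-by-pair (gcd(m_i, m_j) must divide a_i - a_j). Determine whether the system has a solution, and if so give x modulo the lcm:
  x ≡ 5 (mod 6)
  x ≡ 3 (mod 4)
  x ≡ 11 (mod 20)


Moduli 6, 4, 20 are not pairwise coprime, so CRT works modulo lcm(m_i) when all pairwise compatibility conditions hold.
Pairwise compatibility: gcd(m_i, m_j) must divide a_i - a_j for every pair.
Merge one congruence at a time:
  Start: x ≡ 5 (mod 6).
  Combine with x ≡ 3 (mod 4): gcd(6, 4) = 2; 3 - 5 = -2, which IS divisible by 2, so compatible.
    Write x = 5 + 6·t and substitute into x ≡ 3 (mod 4): 6·t ≡ 3 − 5 = -2 (mod 4).
    Divide the congruence (and modulus) by g = 2: 3·t ≡ -1 (mod 2).
    Reduce coefficients mod 2: 1·t ≡ 1 (mod 2).
    So t ≡ 1 (mod 2).
    Then x = 5 + 6·1 = 11, valid modulo lcm(6, 4) = 12: x ≡ 11 (mod 12).
  Combine with x ≡ 11 (mod 20): gcd(12, 20) = 4; 11 - 11 = 0, which IS divisible by 4, so compatible.
    Write x = 11 + 12·t and substitute into x ≡ 11 (mod 20): 12·t ≡ 11 − 11 = 0 (mod 20).
    Divide the congruence (and modulus) by g = 4: 3·t ≡ 0 (mod 5).
    The inverse of 3 mod 5 is 2 (since 3·2 = 6 = 1·5 + 1), so t ≡ 2·0 = 0 ≡ 0 (mod 5).
    Then x = 11 + 12·0 = 11, valid modulo lcm(12, 20) = 60: x ≡ 11 (mod 60).
Verify: 11 mod 6 = 5, 11 mod 4 = 3, 11 mod 20 = 11.

x ≡ 11 (mod 60).


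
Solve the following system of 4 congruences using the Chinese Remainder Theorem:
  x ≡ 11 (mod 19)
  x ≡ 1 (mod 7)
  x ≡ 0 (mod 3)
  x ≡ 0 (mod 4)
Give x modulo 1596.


Product of moduli M = 19 · 7 · 3 · 4 = 1596.
Merge one congruence at a time:
  Start: x ≡ 11 (mod 19).
  Combine with x ≡ 1 (mod 7); new modulus lcm = 133.
    Write x = 11 + 19·t and substitute into x ≡ 1 (mod 7): 19·t ≡ 1 − 11 = -10 (mod 7).
    Reduce coefficients mod 7: 5·t ≡ 4 (mod 7).
    The inverse of 5 mod 7 is 3 (since 5·3 = 15 = 2·7 + 1), so t ≡ 3·4 = 12 ≡ 5 (mod 7).
    Then x = 11 + 19·5 = 106, valid modulo lcm(19, 7) = 133: x ≡ 106 (mod 133).
  Combine with x ≡ 0 (mod 3); new modulus lcm = 399.
    Write x = 106 + 133·t and substitute into x ≡ 0 (mod 3): 133·t ≡ 0 − 106 = -106 (mod 3).
    Reduce coefficients mod 3: 1·t ≡ 2 (mod 3).
    So t ≡ 2 (mod 3).
    Then x = 106 + 133·2 = 372, valid modulo lcm(133, 3) = 399: x ≡ 372 (mod 399).
  Combine with x ≡ 0 (mod 4); new modulus lcm = 1596.
    Write x = 372 + 399·t and substitute into x ≡ 0 (mod 4): 399·t ≡ 0 − 372 = -372 (mod 4).
    Reduce coefficients mod 4: 3·t ≡ 0 (mod 4).
    The inverse of 3 mod 4 is 3 (since 3·3 = 9 = 2·4 + 1), so t ≡ 3·0 = 0 ≡ 0 (mod 4).
    Then x = 372 + 399·0 = 372, valid modulo lcm(399, 4) = 1596: x ≡ 372 (mod 1596).
Verify against each original: 372 mod 19 = 11, 372 mod 7 = 1, 372 mod 3 = 0, 372 mod 4 = 0.

x ≡ 372 (mod 1596).


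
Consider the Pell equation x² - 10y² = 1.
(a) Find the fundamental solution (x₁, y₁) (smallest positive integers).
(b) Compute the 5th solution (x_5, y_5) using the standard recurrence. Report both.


Step 1: Find the fundamental solution (x₁, y₁) of x² - 10y² = 1.
  Expand √10 as a continued fraction. a₀ = ⌊√10⌋ = 3; iterate m_{k+1} = d_k·a_k − m_k, d_{k+1} = (10 − m_{k+1}²)/d_k, a_{k+1} = ⌊(a₀ + m_{k+1})/d_{k+1}⌋ (starting m₀ = 0, d₀ = 1), with convergents p_k = a_k·p_{k-1} + p_{k-2}, q_k = a_k·q_{k-1} + q_{k-2} (p₋₁ = 1, q₋₁ = 0):
  k = 0: a₀ = 3; p₀/q₀ = 3/1; p₀² − 10·q₀² = 9 − 10 = -1.
  k = 1: m = 3, d = 1, a = ⌊(3 + 3)/1⌋ = 6; p/q = (6·3 + 1)/(6·1 + 0) = 19/6; p² − 10·q² = 361 − 360 = 1.
  The first convergent with p² − 10·q² = 1 gives the fundamental solution (x₁, y₁) = (19, 6).
Step 2: Apply the recurrence (x_{n+1}, y_{n+1}) = (x₁x_n + 10y₁y_n, x₁y_n + y₁x_n) repeatedly.
  From (x_1, y_1) = (19, 6): x_2 = 19·19 + 10·6·6 = 721; y_2 = 19·6 + 6·19 = 228.
  From (x_2, y_2) = (721, 228): x_3 = 19·721 + 10·6·228 = 27379; y_3 = 19·228 + 6·721 = 8658.
  From (x_3, y_3) = (27379, 8658): x_4 = 19·27379 + 10·6·8658 = 1039681; y_4 = 19·8658 + 6·27379 = 328776.
  From (x_4, y_4) = (1039681, 328776): x_5 = 19·1039681 + 10·6·328776 = 39480499; y_5 = 19·328776 + 6·1039681 = 12484830.
Step 3: Verify x_5² - 10·y_5² = 1558709801289001 - 1558709801289000 = 1 (should be 1). ✓

(x_1, y_1) = (19, 6); (x_5, y_5) = (39480499, 12484830).


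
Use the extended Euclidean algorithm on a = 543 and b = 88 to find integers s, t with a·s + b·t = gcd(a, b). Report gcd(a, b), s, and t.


Euclidean algorithm on (543, 88) — divide until remainder is 0:
  543 = 6 · 88 + 15
  88 = 5 · 15 + 13
  15 = 1 · 13 + 2
  13 = 6 · 2 + 1
  2 = 2 · 1 + 0
gcd(543, 88) = 1.
Track Bezout coefficients alongside the remainders: start with r₀ = 543 = a·1 + b·0 (s = 1, t = 0) and r₁ = 88 = a·0 + b·1 (s = 0, t = 1); each new remainder r_{k+1} = r_{k-1} − q_k·r_k inherits s_{k+1} = s_{k-1} − q_k·s_k, t_{k+1} = t_{k-1} − q_k·t_k, so r_k = a·s_k + b·t_k at every step:
  q = 6: r = 15, s = 1 − 6·0 = 1, t = 0 − 6·1 = -6  (check: 543·1 + 88·(-6) = 15)
  q = 5: r = 13, s = 0 − 5·1 = -5, t = 1 − 5·(-6) = 31  (check: 543·(-5) + 88·31 = 13)
  q = 1: r = 2, s = 1 − 1·(-5) = 6, t = -6 − 1·31 = -37  (check: 543·6 + 88·(-37) = 2)
  q = 6: r = 1, s = -5 − 6·6 = -41, t = 31 − 6·(-37) = 253  (check: 543·(-41) + 88·253 = 1)
The row with r = 1 (the gcd) gives the Bezout coefficients s = -41, t = 253.
Result: 543 · (-41) + 88 · (253) = 1.

gcd(543, 88) = 1; s = -41, t = 253 (check: 543·(-41) + 88·253 = 1).


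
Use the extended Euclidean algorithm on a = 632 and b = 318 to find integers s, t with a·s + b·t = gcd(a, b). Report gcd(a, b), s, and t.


Euclidean algorithm on (632, 318) — divide until remainder is 0:
  632 = 1 · 318 + 314
  318 = 1 · 314 + 4
  314 = 78 · 4 + 2
  4 = 2 · 2 + 0
gcd(632, 318) = 2.
Track Bezout coefficients alongside the remainders: start with r₀ = 632 = a·1 + b·0 (s = 1, t = 0) and r₁ = 318 = a·0 + b·1 (s = 0, t = 1); each new remainder r_{k+1} = r_{k-1} − q_k·r_k inherits s_{k+1} = s_{k-1} − q_k·s_k, t_{k+1} = t_{k-1} − q_k·t_k, so r_k = a·s_k + b·t_k at every step:
  q = 1: r = 314, s = 1 − 1·0 = 1, t = 0 − 1·1 = -1  (check: 632·1 + 318·(-1) = 314)
  q = 1: r = 4, s = 0 − 1·1 = -1, t = 1 − 1·(-1) = 2  (check: 632·(-1) + 318·2 = 4)
  q = 78: r = 2, s = 1 − 78·(-1) = 79, t = -1 − 78·2 = -157  (check: 632·79 + 318·(-157) = 2)
The row with r = 2 (the gcd) gives the Bezout coefficients s = 79, t = -157.
Result: 632 · (79) + 318 · (-157) = 2.

gcd(632, 318) = 2; s = 79, t = -157 (check: 632·79 + 318·(-157) = 2).


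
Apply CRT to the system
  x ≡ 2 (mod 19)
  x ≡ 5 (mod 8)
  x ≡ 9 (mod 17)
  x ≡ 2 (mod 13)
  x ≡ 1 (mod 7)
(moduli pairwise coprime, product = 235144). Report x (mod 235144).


Product of moduli M = 19 · 8 · 17 · 13 · 7 = 235144.
Merge one congruence at a time:
  Start: x ≡ 2 (mod 19).
  Combine with x ≡ 5 (mod 8); new modulus lcm = 152.
    Write x = 2 + 19·t and substitute into x ≡ 5 (mod 8): 19·t ≡ 5 − 2 = 3 (mod 8).
    Reduce coefficients mod 8: 3·t ≡ 3 (mod 8).
    The inverse of 3 mod 8 is 3 (since 3·3 = 9 = 1·8 + 1), so t ≡ 3·3 = 9 ≡ 1 (mod 8).
    Then x = 2 + 19·1 = 21, valid modulo lcm(19, 8) = 152: x ≡ 21 (mod 152).
  Combine with x ≡ 9 (mod 17); new modulus lcm = 2584.
    Write x = 21 + 152·t and substitute into x ≡ 9 (mod 17): 152·t ≡ 9 − 21 = -12 (mod 17).
    Reduce coefficients mod 17: 16·t ≡ 5 (mod 17).
    The inverse of 16 mod 17 is 16 (since 16·16 = 256 = 15·17 + 1), so t ≡ 16·5 = 80 ≡ 12 (mod 17).
    Then x = 21 + 152·12 = 1845, valid modulo lcm(152, 17) = 2584: x ≡ 1845 (mod 2584).
  Combine with x ≡ 2 (mod 13); new modulus lcm = 33592.
    Write x = 1845 + 2584·t and substitute into x ≡ 2 (mod 13): 2584·t ≡ 2 − 1845 = -1843 (mod 13).
    Reduce coefficients mod 13: 10·t ≡ 3 (mod 13).
    The inverse of 10 mod 13 is 4 (since 10·4 = 40 = 3·13 + 1), so t ≡ 4·3 = 12 ≡ 12 (mod 13).
    Then x = 1845 + 2584·12 = 32853, valid modulo lcm(2584, 13) = 33592: x ≡ 32853 (mod 33592).
  Combine with x ≡ 1 (mod 7); new modulus lcm = 235144.
    Write x = 32853 + 33592·t and substitute into x ≡ 1 (mod 7): 33592·t ≡ 1 − 32853 = -32852 (mod 7).
    Reduce coefficients mod 7: 6·t ≡ 6 (mod 7).
    The inverse of 6 mod 7 is 6 (since 6·6 = 36 = 5·7 + 1), so t ≡ 6·6 = 36 ≡ 1 (mod 7).
    Then x = 32853 + 33592·1 = 66445, valid modulo lcm(33592, 7) = 235144: x ≡ 66445 (mod 235144).
Verify against each original: 66445 mod 19 = 2, 66445 mod 8 = 5, 66445 mod 17 = 9, 66445 mod 13 = 2, 66445 mod 7 = 1.

x ≡ 66445 (mod 235144).


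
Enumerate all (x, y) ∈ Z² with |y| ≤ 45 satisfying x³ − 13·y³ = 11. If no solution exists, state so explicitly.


The equation is x³ - 13y³ = 11. For fixed y, x³ = 13·y³ + 11, so a solution requires the RHS to be a perfect cube.
Strategy: iterate y from -45 to 45, compute RHS = 13·y³ + 11, and check whether it is a (positive or negative) perfect cube.
Check small values of y:
  y = 0: RHS = 11 is not a perfect cube.
  y = 1: RHS = 24 is not a perfect cube.
  y = -1: RHS = -2 is not a perfect cube.
  y = 2: RHS = 115 is not a perfect cube.
  y = -2: RHS = -93 is not a perfect cube.
  y = 3: RHS = 362 is not a perfect cube.
  y = -3: RHS = -340 is not a perfect cube.
Continuing the search up to |y| = 45 finds no solutions either.
No (x, y) in the scanned range satisfies the equation.

No integer solutions with |y| ≤ 45.


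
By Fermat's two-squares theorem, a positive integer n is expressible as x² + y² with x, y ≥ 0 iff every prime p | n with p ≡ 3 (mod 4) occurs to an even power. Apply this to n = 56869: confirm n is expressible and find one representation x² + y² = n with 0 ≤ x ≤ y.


Step 1: Factor n = 56869 = 29 · 37 · 53.
Step 2: Check the mod-4 condition on each prime factor: 29 ≡ 1 (mod 4), exponent 1; 37 ≡ 1 (mod 4), exponent 1; 53 ≡ 1 (mod 4), exponent 1.
All primes ≡ 3 (mod 4) appear to even exponent (or don't appear), so by the two-squares theorem n IS expressible as a sum of two squares.
Step 3: Build a representation. Here n = 29 · 37 · 53 is a product of primes ≡ 1 (mod 4). Each prime p ≡ 1 (mod 4) is itself a sum of two squares; find a² by testing p − a² for a perfect square:
  29: 29 − 1² = 28, 29 − 2² = 25 = 5² ⇒ 29 = 2² + 5².
  37: 37 − 1² = 36 = 6² ⇒ 37 = 1² + 6².
  53: 53 − 1² = 52, 53 − 2² = 49 = 7² ⇒ 53 = 2² + 7².
  Combine using the Brahmagupta–Fibonacci identity (a² + b²)(c² + d²) = (ac − bd)² + (ad + bc)² = (ac + bd)² + (ad − bc)²:
  29 · 37 = 1073: from (2² + 5²)(1² + 6²), take (2·1 − 5·6, 2·6 + 5·1) = (2 − 30, 12 + 5) = (-28, 17); dropping signs (only squares matter) gives (28, 17); check 28² + 17² = 784 + 289 = 1073 ✓.
  1073 · 53 = 56869: from (28² + 17²)(2² + 7²), take (28·2 − 17·7, 28·7 + 17·2) = (56 − 119, 196 + 34) = (-63, 230); dropping signs (only squares matter) gives (63, 230); check 63² + 230² = 3969 + 52900 = 56869 ✓.
Step 4: Order so x ≤ y and verify: 63² + 230² = 3969 + 52900 = 56869 = n. ✓

n = 56869 = 63² + 230² (one valid representation with x ≤ y).
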